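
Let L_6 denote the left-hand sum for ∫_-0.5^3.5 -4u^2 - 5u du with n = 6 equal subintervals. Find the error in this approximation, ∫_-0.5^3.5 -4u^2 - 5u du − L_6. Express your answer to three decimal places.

-21.481

Exact integral: ∫_-0.5^3.5 f(u) du ≈ -87.33333.
L_6 ≈ -65.85185.
Error ≈ -87.33333 − (-65.85185) ≈ -21.481.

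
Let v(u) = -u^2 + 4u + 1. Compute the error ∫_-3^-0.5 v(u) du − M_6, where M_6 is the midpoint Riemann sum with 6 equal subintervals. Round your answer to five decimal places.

-0.03617

Exact integral: ∫_-3^-0.5 v(u) du ≈ -23.9583333.
M_6 ≈ -23.9221644.
Error ≈ -23.9583333 − (-23.9221644) ≈ -0.03617.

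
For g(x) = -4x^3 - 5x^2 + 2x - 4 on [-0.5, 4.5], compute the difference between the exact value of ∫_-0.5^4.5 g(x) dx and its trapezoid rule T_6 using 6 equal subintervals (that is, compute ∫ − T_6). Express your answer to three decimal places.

16.782

Exact integral: ∫_-0.5^4.5 g(x) dx ≈ -562.08333.
T_6 ≈ -578.86574.
Error ≈ -562.08333 − (-578.86574) ≈ 16.782.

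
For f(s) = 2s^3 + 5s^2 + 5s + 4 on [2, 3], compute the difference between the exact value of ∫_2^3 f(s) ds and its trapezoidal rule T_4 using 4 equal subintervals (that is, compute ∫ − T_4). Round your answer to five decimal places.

-0.20833

Exact integral: ∫_2^3 f(s) ds ≈ 80.6666667.
T_4 = 80.875.
Error ≈ 80.6666667 − 80.875 ≈ -0.20833.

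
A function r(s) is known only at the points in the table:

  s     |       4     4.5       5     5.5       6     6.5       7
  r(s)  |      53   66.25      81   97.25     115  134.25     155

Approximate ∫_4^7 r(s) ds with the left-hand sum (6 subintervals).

273.375

Δs = 0.5.
Sum = 0.5·[53 + 66.25 + 81 + 97.25 + 115 + 134.25] = 273.375.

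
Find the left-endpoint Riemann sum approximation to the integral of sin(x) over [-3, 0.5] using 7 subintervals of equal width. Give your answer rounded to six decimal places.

-1.983641

Δx = (0.5 − (-3))/7 = 0.5.
Left endpoints: -3, -2.5, -2, -1.5, -1, -0.5, 0.
f(-3) ≈ -0.141120, f(-2.5) ≈ -0.598472, f(-2) ≈ -0.909297, f(-1.5) ≈ -0.997495, f(-1) ≈ -0.841471, f(-0.5) ≈ -0.479426, f(0) ≈ 0.000000.
Sum = Δx · [f(-3) + f(-2.5) + f(-2) + ...].
Sum ≈ -1.983641.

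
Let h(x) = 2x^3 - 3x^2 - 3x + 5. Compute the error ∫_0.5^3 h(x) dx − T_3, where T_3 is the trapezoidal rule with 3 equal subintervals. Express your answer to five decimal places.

-2.17014

Exact integral: ∫_0.5^3 h(x) dx = 12.96875.
T_3 ≈ 15.1388889.
Error ≈ 12.96875 − 15.1388889 ≈ -2.17014.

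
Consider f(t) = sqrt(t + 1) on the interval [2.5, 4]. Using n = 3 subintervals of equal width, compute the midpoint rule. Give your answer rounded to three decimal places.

Δt = (4 − 2.5)/3 = 0.5.
Midpoints: 2.75, 3.25, 3.75.
f(2.75) ≈ 1.936, f(3.25) ≈ 2.062, f(3.75) ≈ 2.179.
Sum = Δt · [f(2.75) + f(3.25) + f(3.75)].
Sum ≈ 3.089.

3.089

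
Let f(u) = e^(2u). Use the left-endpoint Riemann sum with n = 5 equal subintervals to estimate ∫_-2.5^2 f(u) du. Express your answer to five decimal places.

9.72984

Δu = (2 − (-2.5))/5 = 0.9.
Left endpoints: -2.5, -1.6, -0.7, 0.2, 1.1.
f(-2.5) ≈ 0.00674, f(-1.6) ≈ 0.04076, f(-0.7) ≈ 0.24660, f(0.2) ≈ 1.49182, f(1.1) ≈ 9.02501.
Sum = Δu · [f(-2.5) + f(-1.6) + f(-0.7) + f(0.2) + f(1.1)].
Sum ≈ 9.72984.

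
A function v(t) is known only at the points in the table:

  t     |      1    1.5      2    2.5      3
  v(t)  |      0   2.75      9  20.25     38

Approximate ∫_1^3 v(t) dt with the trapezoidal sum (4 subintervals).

Δt = 0.5.
T_4 = (0.5/2)·[0 + 2·2.75 + 2·9 + 2·20.25 + 38] = 25.5.

25.5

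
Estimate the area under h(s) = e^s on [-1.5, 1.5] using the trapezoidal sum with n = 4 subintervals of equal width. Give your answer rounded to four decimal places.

4.4563

Δs = (1.5 − (-1.5))/4 = 0.75.
h(-1.5) ≈ 0.2231, h(-0.75) ≈ 0.4724, h(0) ≈ 1.0000, h(0.75) ≈ 2.1170, h(1.5) ≈ 4.4817.
T_4 = (Δs/2)·[h(s_0) + 2h(s_1) + 2h(s_2) + 2h(s_3) + h(s_4)].
Sum ≈ 4.4563.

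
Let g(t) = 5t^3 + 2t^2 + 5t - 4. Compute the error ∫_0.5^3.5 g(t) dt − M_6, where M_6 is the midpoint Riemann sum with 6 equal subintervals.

2

Exact integral: ∫_0.5^3.5 g(t) dt = 234.
M_6 = 232.
Error = 234 − 232 = 2.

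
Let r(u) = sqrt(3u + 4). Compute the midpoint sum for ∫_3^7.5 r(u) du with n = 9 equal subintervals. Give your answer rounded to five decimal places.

Δu = (7.5 − 3)/9 = 0.5.
Midpoints: 3.25, 3.75, 4.25, 4.75, 5.25, 5.75, 6.25, 6.75, 7.25.
r(3.25) ≈ 3.70810, r(3.75) ≈ 3.90512, r(4.25) ≈ 4.09268, r(4.75) ≈ 4.27200, r(5.25) ≈ 4.44410, r(5.75) ≈ 4.60977, r(6.25) ≈ 4.76970, r(6.75) ≈ 4.92443, r(7.25) ≈ 5.07445.
Sum = Δu · [r(3.25) + r(3.75) + r(4.25) + ...].
Sum ≈ 19.90017.

19.90017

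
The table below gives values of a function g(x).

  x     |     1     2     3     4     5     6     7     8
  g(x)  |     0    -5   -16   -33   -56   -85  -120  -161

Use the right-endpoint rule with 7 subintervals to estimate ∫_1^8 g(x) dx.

-476

Δx = 1.
Sum = 1·[(-5) + (-16) + (-33) + (-56) + (-85) + (-120) + (-161)] = -476.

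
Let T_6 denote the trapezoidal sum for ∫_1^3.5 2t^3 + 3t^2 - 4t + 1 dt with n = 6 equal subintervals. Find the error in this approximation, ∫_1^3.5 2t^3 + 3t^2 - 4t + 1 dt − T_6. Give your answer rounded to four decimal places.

-1.1936

Exact integral: ∫_1^3.5 f(t) dt = 96.40625.
T_6 ≈ 97.599826.
Error ≈ 96.40625 − 97.599826 ≈ -1.1936.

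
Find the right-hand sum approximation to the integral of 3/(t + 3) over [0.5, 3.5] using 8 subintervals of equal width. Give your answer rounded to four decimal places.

1.7850

Δt = (3.5 − 0.5)/8 = 0.375.
Right endpoints: 0.875, 1.25, 1.625, 2, 2.375, 2.75, 3.125, 3.5.
f(0.875) = 24/31, f(1.25) = 12/17, f(1.625) = 24/37, f(2) = 0.6, f(2.375) = 24/43, f(2.75) = 12/23, f(3.125) = 24/49, f(3.5) = 6/13.
Sum = Δt · [f(0.875) + f(1.25) + f(1.625) + ...].
Sum ≈ 1.7850.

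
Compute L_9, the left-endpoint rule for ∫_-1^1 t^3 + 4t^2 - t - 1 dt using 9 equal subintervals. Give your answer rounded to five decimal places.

0.73251

Δt = (1 − (-1))/9 = 2/9.
Left endpoints: -1, -7/9, -5/9, -1/3, -1/9, 1/9, 1/3, 5/9, 7/9.
f(-1) = 3, f(-7/9) = 1259/729, f(-5/9) = 451/729, f(-1/3) = -7/27, f(-1/9) = -613/729, f(1/9) = -773/729, f(1/3) = -23/27, f(5/9) = -109/729, f(7/9) = 811/729.
Sum = Δt · [f(-1) + f(-7/9) + f(-5/9) + ...].
Sum ≈ 0.73251.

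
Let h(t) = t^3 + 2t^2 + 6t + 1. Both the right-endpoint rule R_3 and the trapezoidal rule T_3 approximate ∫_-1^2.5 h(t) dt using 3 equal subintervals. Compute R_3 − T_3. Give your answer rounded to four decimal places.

R_3 ≈ 71.296296.
T_3 ≈ 43.223380.
R_3 − T_3 ≈ 28.0729.

28.0729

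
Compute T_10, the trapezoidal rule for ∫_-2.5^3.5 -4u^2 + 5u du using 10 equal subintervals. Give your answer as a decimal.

-64.44

Δu = (3.5 − (-2.5))/10 = 0.6.
f(-2.5) = -37.5, f(-1.9) = -23.94, f(-1.3) = -13.26, f(-0.7) = -5.46, f(-0.1) = -0.54, f(0.5) = 1.5, f(1.1) = 0.66, f(1.7) = -3.06, f(2.3) = -9.66, f(2.9) = -19.14, f(3.5) = -31.5.
T_10 = (Δu/2)·[f(u_0) + 2f(u_1) + ... + 2f(u_{9}) + f(u_10)].
Sum = -64.44.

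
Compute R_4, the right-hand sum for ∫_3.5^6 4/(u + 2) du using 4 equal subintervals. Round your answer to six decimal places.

1.430017

Δu = (6 − 3.5)/4 = 0.625.
Right endpoints: 4.125, 4.75, 5.375, 6.
f(4.125) = 32/49, f(4.75) = 16/27, f(5.375) = 32/59, f(6) = 0.5.
Sum = Δu · [f(4.125) + f(4.75) + f(5.375) + f(6)].
Sum ≈ 1.430017.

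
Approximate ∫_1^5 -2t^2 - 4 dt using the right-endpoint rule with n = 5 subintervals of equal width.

-118.72

Δt = (5 − 1)/5 = 0.8.
Right endpoints: 1.8, 2.6, 3.4, 4.2, 5.
f(1.8) = -10.48, f(2.6) = -17.52, f(3.4) = -27.12, f(4.2) = -39.28, f(5) = -54.
Sum = Δt · [f(1.8) + f(2.6) + f(3.4) + f(4.2) + f(5)].
Sum = -118.72.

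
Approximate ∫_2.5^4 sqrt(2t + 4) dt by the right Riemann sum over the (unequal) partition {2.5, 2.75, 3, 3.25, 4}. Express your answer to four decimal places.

4.9693

Subinterval widths: 0.25, 0.25, 0.25, 0.75.
Right endpoints: 2.75, 3, 3.25, 4.
f(2.75) ≈ 3.0822, f(3) ≈ 3.1623, f(3.25) ≈ 3.2404, f(4) ≈ 3.4641.
Sum = Σ Δt_i · f(t_i).
Sum ≈ 4.9693.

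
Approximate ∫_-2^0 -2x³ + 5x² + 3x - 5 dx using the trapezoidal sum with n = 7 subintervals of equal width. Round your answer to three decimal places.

Δx = (0 − (-2))/7 = 2/7.
f(-2) = 25, f(-12/7) = 5017/343, f(-10/7) = 2315/343, f(-8/7) = 373/343, f(-6/7) = -905/343, f(-4/7) = -1615/343, f(-2/7) = -1853/343, f(0) = -5.
T_7 = (Δx/2)·[f(x_0) + 2f(x_1) + ... + 2f(x_{6}) + f(x_7)].
Sum ≈ 5.633.

5.633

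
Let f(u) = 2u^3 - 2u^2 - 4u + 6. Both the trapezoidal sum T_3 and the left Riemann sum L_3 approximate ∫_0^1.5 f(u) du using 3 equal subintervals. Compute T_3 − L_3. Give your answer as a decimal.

-0.9375

T_3 = 4.9375.
L_3 = 5.875.
T_3 − L_3 = -0.9375.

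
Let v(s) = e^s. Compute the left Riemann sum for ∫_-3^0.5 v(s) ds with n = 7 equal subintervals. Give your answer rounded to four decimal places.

Δs = (0.5 − (-3))/7 = 0.5.
Left endpoints: -3, -2.5, -2, -1.5, -1, -0.5, 0.
v(-3) ≈ 0.0498, v(-2.5) ≈ 0.0821, v(-2) ≈ 0.1353, v(-1.5) ≈ 0.2231, v(-1) ≈ 0.3679, v(-0.5) ≈ 0.6065, v(0) ≈ 1.0000.
Sum = Δs · [v(-3) + v(-2.5) + v(-2) + ...].
Sum ≈ 1.2324.

1.2324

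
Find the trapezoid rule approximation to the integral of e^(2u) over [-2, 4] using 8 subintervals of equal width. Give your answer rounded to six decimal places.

1759.984603

Δu = (4 − (-2))/8 = 0.75.
f(-2) ≈ 0.018316, f(-1.25) ≈ 0.082085, f(-0.5) ≈ 0.367879, f(0.25) ≈ 1.648721, f(1) ≈ 7.389056, f(1.75) ≈ 33.115452, f(2.5) ≈ 148.413159, f(3.25) ≈ 665.141633, f(4) ≈ 2980.957987.
T_8 = (Δu/2)·[f(u_0) + 2f(u_1) + ... + 2f(u_{7}) + f(u_8)].
Sum ≈ 1759.984603.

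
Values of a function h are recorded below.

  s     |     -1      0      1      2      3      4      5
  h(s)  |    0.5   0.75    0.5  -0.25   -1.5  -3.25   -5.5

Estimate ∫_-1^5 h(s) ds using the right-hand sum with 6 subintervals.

Δs = 1.
Sum = 1·[0.75 + 0.5 + (-0.25) + (-1.5) + (-3.25) + (-5.5)] = -9.25.

-9.25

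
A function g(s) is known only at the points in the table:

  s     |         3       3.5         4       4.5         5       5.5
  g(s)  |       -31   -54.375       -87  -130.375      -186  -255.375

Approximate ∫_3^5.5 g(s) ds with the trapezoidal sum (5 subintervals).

-300.46875

Δs = 0.5.
T_5 = (0.5/2)·[(-31) + 2·(-54.375) + 2·(-87) + 2·(-130.375) + 2·(-186) + (-255.375)] = -300.46875.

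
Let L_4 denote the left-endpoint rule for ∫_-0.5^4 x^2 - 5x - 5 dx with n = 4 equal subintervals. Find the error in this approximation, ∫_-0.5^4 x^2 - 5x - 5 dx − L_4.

Exact integral: ∫_-0.5^4 f(x) dx = -40.5.
L_4 = -35.75390625.
Error = -40.5 − (-35.75390625) = -4.74609375.

-4.74609375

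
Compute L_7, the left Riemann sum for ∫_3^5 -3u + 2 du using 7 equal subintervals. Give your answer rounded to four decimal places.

Δu = (5 − 3)/7 = 2/7.
Left endpoints: 3, 23/7, 25/7, 27/7, 29/7, 31/7, 33/7.
f(3) = -7, f(23/7) = -55/7, f(25/7) = -61/7, f(27/7) = -67/7, f(29/7) = -73/7, f(31/7) = -79/7, f(33/7) = -85/7.
Sum = Δu · [f(3) + f(23/7) + f(25/7) + ...].
Sum ≈ -19.1429.

-19.1429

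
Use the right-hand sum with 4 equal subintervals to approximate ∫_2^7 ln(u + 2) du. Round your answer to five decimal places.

Δu = (7 − 2)/4 = 1.25.
Right endpoints: 3.25, 4.5, 5.75, 7.
f(3.25) ≈ 1.65823, f(4.5) ≈ 1.87180, f(5.75) ≈ 2.04769, f(7) ≈ 2.19722.
Sum = Δu · [f(3.25) + f(4.5) + f(5.75) + f(7)].
Sum ≈ 9.71868.

9.71868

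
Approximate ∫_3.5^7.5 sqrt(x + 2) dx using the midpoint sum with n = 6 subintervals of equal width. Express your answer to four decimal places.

Δx = (7.5 − 3.5)/6 = 2/3.
Midpoints: 23/6, 4.5, 31/6, 35/6, 6.5, 43/6.
f(23/6) ≈ 2.4152, f(4.5) ≈ 2.5495, f(31/6) ≈ 2.6771, f(35/6) ≈ 2.7988, f(6.5) ≈ 2.9155, f(43/6) ≈ 3.0277.
Sum = Δx · [f(23/6) + f(4.5) + f(31/6) + ...].
Sum ≈ 10.9225.

10.9225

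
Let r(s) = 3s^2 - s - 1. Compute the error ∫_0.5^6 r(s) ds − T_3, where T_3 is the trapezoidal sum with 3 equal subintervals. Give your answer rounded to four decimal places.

-9.2431

Exact integral: ∫_0.5^6 r(s) ds = 192.5.
T_3 ≈ 201.743056.
Error ≈ 192.5 − 201.743056 ≈ -9.2431.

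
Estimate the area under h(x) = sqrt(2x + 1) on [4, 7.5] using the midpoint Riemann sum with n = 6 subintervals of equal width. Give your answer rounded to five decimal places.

12.33451

Δx = (7.5 − 4)/6 = 7/12.
Midpoints: 103/24, 4.875, 131/24, 145/24, 6.625, 173/24.
h(103/24) ≈ 3.09570, h(4.875) ≈ 3.27872, h(131/24) ≈ 3.45205, h(145/24) ≈ 3.61709, h(6.625) ≈ 3.77492, h(173/24) ≈ 3.92641.
Sum = Δx · [h(103/24) + h(4.875) + h(131/24) + ...].
Sum ≈ 12.33451.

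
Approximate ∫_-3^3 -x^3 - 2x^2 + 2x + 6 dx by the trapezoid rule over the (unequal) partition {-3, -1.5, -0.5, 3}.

Subinterval widths: 1.5, 1, 3.5.
f(-3) = 9, f(-1.5) = 1.875, f(-0.5) = 4.625, f(3) = -33.
On each subinterval the trapezoid contributes (Δx_i/2)·[f(x_{i-1}) + f(x_i)].
Sum = -38.25.

-38.25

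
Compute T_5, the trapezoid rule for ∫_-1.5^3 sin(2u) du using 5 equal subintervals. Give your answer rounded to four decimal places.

Δu = (3 − (-1.5))/5 = 0.9.
f(-1.5) ≈ -0.1411, f(-0.6) ≈ -0.9320, f(0.3) ≈ 0.5646, f(1.2) ≈ 0.6755, f(2.1) ≈ -0.8716, f(3) ≈ -0.2794.
T_5 = (Δu/2)·[f(u_0) + 2f(u_1) + ... + 2f(u_{4}) + f(u_5)].
Sum ≈ -0.6964.

-0.6964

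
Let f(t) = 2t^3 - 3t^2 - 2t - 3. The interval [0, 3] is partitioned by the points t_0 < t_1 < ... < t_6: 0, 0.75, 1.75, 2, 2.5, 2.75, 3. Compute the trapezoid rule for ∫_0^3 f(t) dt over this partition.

Subinterval widths: 0.75, 1, 0.25, 0.5, 0.25, 0.25.
f(0) = -3, f(0.75) = -5.34375, f(1.75) = -4.96875, f(2) = -3, f(2.5) = 4.5, f(2.75) = 10.40625, f(3) = 18.
On each subinterval the trapezoid contributes (Δt_i/2)·[f(t_{i-1}) + f(t_i)].
Sum = -3.4921875.

-3.4921875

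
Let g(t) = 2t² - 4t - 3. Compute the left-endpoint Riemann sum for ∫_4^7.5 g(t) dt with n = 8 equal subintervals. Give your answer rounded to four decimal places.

133.2598

Δt = (7.5 − 4)/8 = 0.4375.
Left endpoints: 4, 4.4375, 4.875, 5.3125, 5.75, 6.1875, 6.625, 7.0625.
g(4) = 13, g(4.4375) = 18.6328125, g(4.875) = 25.03125, g(5.3125) = 32.1953125, g(5.75) = 40.125, g(6.1875) = 48.8203125, g(6.625) = 58.28125, g(7.0625) = 68.5078125.
Sum = Δt · [g(4) + g(4.4375) + g(4.875) + ...].
Sum ≈ 133.2598.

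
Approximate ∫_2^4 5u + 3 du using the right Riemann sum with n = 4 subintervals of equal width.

38.5

Δu = (4 − 2)/4 = 0.5.
Right endpoints: 2.5, 3, 3.5, 4.
f(2.5) = 15.5, f(3) = 18, f(3.5) = 20.5, f(4) = 23.
Sum = Δu · [f(2.5) + f(3) + f(3.5) + f(4)].
Sum = 38.5.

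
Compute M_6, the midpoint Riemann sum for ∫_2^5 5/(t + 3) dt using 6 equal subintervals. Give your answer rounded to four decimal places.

2.3488

Δt = (5 − 2)/6 = 0.5.
Midpoints: 2.25, 2.75, 3.25, 3.75, 4.25, 4.75.
f(2.25) = 20/21, f(2.75) = 20/23, f(3.25) = 0.8, f(3.75) = 20/27, f(4.25) = 20/29, f(4.75) = 20/31.
Sum = Δt · [f(2.25) + f(2.75) + f(3.25) + ...].
Sum ≈ 2.3488.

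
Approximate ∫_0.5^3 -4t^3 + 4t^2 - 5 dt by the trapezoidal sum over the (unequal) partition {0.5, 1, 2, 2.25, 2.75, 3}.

Subinterval widths: 0.5, 1, 0.25, 0.5, 0.25.
f(0.5) = -4.5, f(1) = -5, f(2) = -21, f(2.25) = -30.3125, f(2.75) = -57.9375, f(3) = -77.
On each subinterval the trapezoid contributes (Δt_i/2)·[f(t_{i-1}) + f(t_i)].
Sum = -60.71875.

-60.71875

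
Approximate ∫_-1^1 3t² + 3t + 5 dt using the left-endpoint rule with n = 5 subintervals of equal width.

10.96

Δt = (1 − (-1))/5 = 0.4.
Left endpoints: -1, -0.6, -0.2, 0.2, 0.6.
f(-1) = 5, f(-0.6) = 4.28, f(-0.2) = 4.52, f(0.2) = 5.72, f(0.6) = 7.88.
Sum = Δt · [f(-1) + f(-0.6) + f(-0.2) + f(0.2) + f(0.6)].
Sum = 10.96.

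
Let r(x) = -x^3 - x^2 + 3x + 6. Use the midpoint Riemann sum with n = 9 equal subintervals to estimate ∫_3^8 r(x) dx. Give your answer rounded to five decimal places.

Δx = (8 − 3)/9 = 5/9.
Midpoints: 59/18, 23/6, 79/18, 89/18, 5.5, 109/18, 119/18, 43/6, 139/18.
r(59/18) = -175697/5832, r(23/6) = -11561/216, r(79/18) = -493597/5832, r(89/18) = -726047/5832, r(5.5) = -174.125, r(109/18) = -1367947/5832, r(119/18) = -1789397/5832, r(43/6) = -84661/216, r(139/18) = -2863297/5832.
Sum = Δx · [r(59/18) + r(23/6) + r(79/18) + ...].
Sum ≈ -1050.66615.

-1050.66615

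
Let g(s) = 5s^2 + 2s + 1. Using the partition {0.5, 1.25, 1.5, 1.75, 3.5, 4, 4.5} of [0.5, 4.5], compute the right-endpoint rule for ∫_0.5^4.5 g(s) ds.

238.5625

Subinterval widths: 0.75, 0.25, 0.25, 1.75, 0.5, 0.5.
Right endpoints: 1.25, 1.5, 1.75, 3.5, 4, 4.5.
g(1.25) = 11.3125, g(1.5) = 15.25, g(1.75) = 19.8125, g(3.5) = 69.25, g(4) = 89, g(4.5) = 111.25.
Sum = Σ Δs_i · g(s_i).
Sum = 238.5625.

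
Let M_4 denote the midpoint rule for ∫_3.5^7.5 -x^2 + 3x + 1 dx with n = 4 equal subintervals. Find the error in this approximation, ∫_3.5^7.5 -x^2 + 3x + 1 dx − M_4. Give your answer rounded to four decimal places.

-0.3333

Exact integral: ∫_3.5^7.5 f(x) dx ≈ -56.333333.
M_4 = -56.
Error ≈ -56.333333 − (-56) ≈ -0.3333.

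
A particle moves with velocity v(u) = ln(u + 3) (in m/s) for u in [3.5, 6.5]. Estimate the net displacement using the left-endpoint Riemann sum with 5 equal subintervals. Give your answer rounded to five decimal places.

6.10525

Δu = (6.5 − 3.5)/5 = 0.6.
Left endpoints: 3.5, 4.1, 4.7, 5.3, 5.9.
v(3.5) ≈ 1.87180, v(4.1) ≈ 1.96009, v(4.7) ≈ 2.04122, v(5.3) ≈ 2.11626, v(5.9) ≈ 2.18605.
Sum = Δu · [v(3.5) + v(4.1) + v(4.7) + v(5.3) + v(5.9)].
Sum ≈ 6.10525.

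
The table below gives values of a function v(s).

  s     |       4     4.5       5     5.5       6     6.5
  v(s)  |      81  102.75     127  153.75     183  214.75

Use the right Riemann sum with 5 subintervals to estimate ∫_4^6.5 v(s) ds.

390.625

Δs = 0.5.
Sum = 0.5·[102.75 + 127 + 153.75 + 183 + 214.75] = 390.625.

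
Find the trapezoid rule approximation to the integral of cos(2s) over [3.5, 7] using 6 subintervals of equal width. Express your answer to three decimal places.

Δs = (7 − 3.5)/6 = 7/12.
f(3.5) ≈ 0.754, f(49/12) ≈ -0.308, f(14/3) ≈ -0.996, f(5.25) ≈ -0.476, f(35/6) ≈ 0.622, f(77/12) ≈ 0.965, f(7) ≈ 0.137.
T_6 = (Δs/2)·[f(s_0) + 2f(s_1) + ... + 2f(s_{5}) + f(s_6)].
Sum ≈ 0.147.

0.147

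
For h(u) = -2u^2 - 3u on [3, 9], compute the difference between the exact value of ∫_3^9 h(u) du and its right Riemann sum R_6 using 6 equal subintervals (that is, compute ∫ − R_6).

83

Exact integral: ∫_3^9 h(u) du = -576.
R_6 = -659.
Error = -576 − (-659) = 83.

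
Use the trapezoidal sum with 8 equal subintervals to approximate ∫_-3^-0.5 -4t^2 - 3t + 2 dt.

Δt = (-0.5 − (-3))/8 = 0.3125.
f(-3) = -25, f(-2.6875) = -18.828125, f(-2.375) = -13.4375, f(-2.0625) = -8.828125, f(-1.75) = -5, f(-1.4375) = -1.953125, f(-1.125) = 0.3125, f(-0.8125) = 1.796875, f(-0.5) = 2.5.
T_8 = (Δt/2)·[f(t_0) + 2f(t_1) + ... + 2f(t_{7}) + f(t_8)].
Sum = -17.87109375.

-17.87109375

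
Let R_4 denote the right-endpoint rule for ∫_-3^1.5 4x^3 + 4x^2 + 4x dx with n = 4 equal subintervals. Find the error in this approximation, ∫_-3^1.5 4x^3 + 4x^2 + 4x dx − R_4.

Exact integral: ∫_-3^1.5 f(x) dx = -48.9375.
R_4 = 9.59765625.
Error = -48.9375 − 9.59765625 = -58.53515625.

-58.53515625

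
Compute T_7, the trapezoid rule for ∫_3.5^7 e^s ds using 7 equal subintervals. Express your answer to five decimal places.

Δs = (7 − 3.5)/7 = 0.5.
f(3.5) ≈ 33.11545, f(4) ≈ 54.59815, f(4.5) ≈ 90.01713, f(5) ≈ 148.41316, f(5.5) ≈ 244.69193, f(6) ≈ 403.42879, f(6.5) ≈ 665.14163, f(7) ≈ 1096.63316.
T_7 = (Δs/2)·[f(s_0) + 2f(s_1) + ... + 2f(s_{6}) + f(s_7)].
Sum ≈ 1085.58255.

1085.58255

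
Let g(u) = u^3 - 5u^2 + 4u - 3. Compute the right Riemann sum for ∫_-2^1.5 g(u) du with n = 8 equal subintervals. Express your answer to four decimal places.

Δu = (1.5 − (-2))/8 = 0.4375.
Right endpoints: -1.5625, -1.125, -0.6875, -0.25, 0.1875, 0.625, 1.0625, 1.5.
g(-1.5625) = -103513/4096, g(-1.125) = -7809/512, g(-0.6875) = -34563/4096, g(-0.25) = -4.328125, g(0.1875) = -9909/4096, g(0.625) = -1131/512, g(1.0625) = -13087/4096, g(1.5) = -4.875.
Sum = Δu · [g(-1.5625) + g(-1.125) + g(-0.6875) + ...].
Sum ≈ -28.8699.

-28.8699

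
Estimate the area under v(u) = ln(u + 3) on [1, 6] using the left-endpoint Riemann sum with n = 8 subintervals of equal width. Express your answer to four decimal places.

8.9719

Δu = (6 − 1)/8 = 0.625.
Left endpoints: 1, 1.625, 2.25, 2.875, 3.5, 4.125, 4.75, 5.375.
v(1) ≈ 1.3863, v(1.625) ≈ 1.5315, v(2.25) ≈ 1.6582, v(2.875) ≈ 1.7707, v(3.5) ≈ 1.8718, v(4.125) ≈ 1.9636, v(4.75) ≈ 2.0477, v(5.375) ≈ 2.1253.
Sum = Δu · [v(1) + v(1.625) + v(2.25) + ...].
Sum ≈ 8.9719.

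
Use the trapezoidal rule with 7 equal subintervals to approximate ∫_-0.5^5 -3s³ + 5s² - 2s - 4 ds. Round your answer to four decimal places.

Δs = (5 − (-0.5))/7 = 11/14.
f(-0.5) = -1.375, f(2/7) = -1452/343, f(15/14) = -11231/2744, f(13/7) = -3322/343, f(37/14) = -81609/2744, f(24/7) = -25036/343, f(59/14) = -406571/2744, f(5) = -264.
T_7 = (Δs/2)·[f(s_0) + 2f(s_1) + ... + 2f(s_{6}) + f(s_7)].
Sum ≈ -315.5415.

-315.5415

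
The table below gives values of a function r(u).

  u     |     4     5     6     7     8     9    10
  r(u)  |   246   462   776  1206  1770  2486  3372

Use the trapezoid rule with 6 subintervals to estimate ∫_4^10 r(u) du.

8509

Δu = 1.
T_6 = (1/2)·[246 + 2·462 + 2·776 + 2·1206 + 2·1770 + 2·2486 + 3372] = 8509.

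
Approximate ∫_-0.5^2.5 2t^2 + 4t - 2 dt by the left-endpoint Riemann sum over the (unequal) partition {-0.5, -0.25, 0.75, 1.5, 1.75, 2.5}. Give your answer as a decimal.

8.3125

Subinterval widths: 0.25, 1, 0.75, 0.25, 0.75.
Left endpoints: -0.5, -0.25, 0.75, 1.5, 1.75.
f(-0.5) = -3.5, f(-0.25) = -2.875, f(0.75) = 2.125, f(1.5) = 8.5, f(1.75) = 11.125.
Sum = Σ Δt_i · f(t_i).
Sum = 8.3125.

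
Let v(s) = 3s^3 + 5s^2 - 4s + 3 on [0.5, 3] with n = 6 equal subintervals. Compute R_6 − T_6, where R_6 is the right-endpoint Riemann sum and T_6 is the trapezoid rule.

R_6 ≈ 120.82393.
T_6 ≈ 96.99580.
R_6 − T_6 = 23.828125.

23.828125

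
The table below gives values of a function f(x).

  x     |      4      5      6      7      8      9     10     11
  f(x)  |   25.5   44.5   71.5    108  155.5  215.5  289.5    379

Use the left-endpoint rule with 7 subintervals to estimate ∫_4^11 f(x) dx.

910

Δx = 1.
Sum = 1·[25.5 + 44.5 + 71.5 + 108 + 155.5 + 215.5 + 289.5] = 910.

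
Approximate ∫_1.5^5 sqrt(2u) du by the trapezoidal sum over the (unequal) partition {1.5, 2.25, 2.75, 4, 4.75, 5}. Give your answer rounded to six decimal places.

8.792216

Subinterval widths: 0.75, 0.5, 1.25, 0.75, 0.25.
f(1.5) ≈ 1.732051, f(2.25) ≈ 2.121320, f(2.75) ≈ 2.345208, f(4) ≈ 2.828427, f(4.75) ≈ 3.082207, f(5) ≈ 3.162278.
On each subinterval the trapezoid contributes (Δu_i/2)·[f(u_{i-1}) + f(u_i)].
Sum ≈ 8.792216.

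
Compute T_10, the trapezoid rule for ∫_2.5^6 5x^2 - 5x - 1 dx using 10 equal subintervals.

256.440625

Δx = (6 − 2.5)/10 = 0.35.
f(2.5) = 17.75, f(2.85) = 25.3625, f(3.2) = 34.2, f(3.55) = 44.2625, f(3.9) = 55.55, f(4.25) = 68.0625, f(4.6) = 81.8, f(4.95) = 96.7625, f(5.3) = 112.95, f(5.65) = 130.3625, f(6) = 149.
T_10 = (Δx/2)·[f(x_0) + 2f(x_1) + ... + 2f(x_{9}) + f(x_10)].
Sum = 256.440625.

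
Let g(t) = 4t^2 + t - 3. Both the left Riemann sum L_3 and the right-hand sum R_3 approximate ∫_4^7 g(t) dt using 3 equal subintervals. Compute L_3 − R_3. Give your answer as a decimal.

L_3 = 314.
R_3 = 449.
L_3 − R_3 = -135.

-135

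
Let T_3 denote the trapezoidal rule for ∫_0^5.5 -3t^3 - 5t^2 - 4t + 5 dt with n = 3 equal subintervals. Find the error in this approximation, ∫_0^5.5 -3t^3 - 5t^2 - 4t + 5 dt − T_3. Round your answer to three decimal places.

91.660

Exact integral: ∫_0^5.5 f(t) dt ≈ -996.58854.
T_3 ≈ -1088.24884.
Error ≈ -996.58854 − (-1088.24884) ≈ 91.660.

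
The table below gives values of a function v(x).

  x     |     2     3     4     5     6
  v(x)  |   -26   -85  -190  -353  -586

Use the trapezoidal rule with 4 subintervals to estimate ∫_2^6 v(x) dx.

-934

Δx = 1.
T_4 = (1/2)·[(-26) + 2·(-85) + 2·(-190) + 2·(-353) + (-586)] = -934.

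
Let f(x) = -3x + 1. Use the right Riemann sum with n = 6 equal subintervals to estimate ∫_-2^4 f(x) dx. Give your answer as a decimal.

-21

Δx = (4 − (-2))/6 = 1.
Right endpoints: -1, 0, 1, 2, 3, 4.
f(-1) = 4, f(0) = 1, f(1) = -2, f(2) = -5, f(3) = -8, f(4) = -11.
Sum = Δx · [f(-1) + f(0) + f(1) + ...].
Sum = -21.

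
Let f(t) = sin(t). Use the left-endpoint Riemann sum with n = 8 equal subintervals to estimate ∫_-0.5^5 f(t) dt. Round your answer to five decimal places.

0.73517

Δt = (5 − (-0.5))/8 = 0.6875.
Left endpoints: -0.5, 0.1875, 0.875, 1.5625, 2.25, 2.9375, 3.625, 4.3125.
f(-0.5) ≈ -0.47943, f(0.1875) ≈ 0.18640, f(0.875) ≈ 0.76754, f(1.5625) ≈ 0.99997, f(2.25) ≈ 0.77807, f(2.9375) ≈ 0.20268, f(3.625) ≈ -0.46480, f(4.3125) ≈ -0.92110.
Sum = Δt · [f(-0.5) + f(0.1875) + f(0.875) + ...].
Sum ≈ 0.73517.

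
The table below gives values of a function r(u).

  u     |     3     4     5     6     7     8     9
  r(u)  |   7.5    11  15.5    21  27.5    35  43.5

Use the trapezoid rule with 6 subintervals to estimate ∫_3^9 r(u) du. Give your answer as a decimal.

Δu = 1.
T_6 = (1/2)·[7.5 + 2·11 + 2·15.5 + 2·21 + 2·27.5 + 2·35 + 43.5] = 135.5.

135.5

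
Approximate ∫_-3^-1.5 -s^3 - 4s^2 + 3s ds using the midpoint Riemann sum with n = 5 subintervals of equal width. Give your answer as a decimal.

Δs = (-1.5 − (-3))/5 = 0.3.
Midpoints: -2.85, -2.55, -2.25, -1.95, -1.65.
f(-2.85) = -17.890875, f(-2.55) = -17.078625, f(-2.25) = -15.609375, f(-1.95) = -13.645125, f(-1.65) = -11.347875.
Sum = Δs · [f(-2.85) + f(-2.55) + f(-2.25) + f(-1.95) + f(-1.65)].
Sum = -22.6715625.

-22.6715625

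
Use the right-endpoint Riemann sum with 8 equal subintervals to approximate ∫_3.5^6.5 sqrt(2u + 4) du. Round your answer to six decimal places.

Δu = (6.5 − 3.5)/8 = 0.375.
Right endpoints: 3.875, 4.25, 4.625, 5, 5.375, 5.75, 6.125, 6.5.
f(3.875) ≈ 3.427827, f(4.25) ≈ 3.535534, f(4.625) ≈ 3.640055, f(5) ≈ 3.741657, f(5.375) ≈ 3.840573, f(5.75) ≈ 3.937004, f(6.125) ≈ 4.031129, f(6.5) ≈ 4.123106.
Sum = Δu · [f(3.875) + f(4.25) + f(4.625) + ...].
Sum ≈ 11.353832.

11.353832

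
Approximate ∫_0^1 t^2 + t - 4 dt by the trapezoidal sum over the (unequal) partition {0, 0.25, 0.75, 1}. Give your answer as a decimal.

-3.140625

Subinterval widths: 0.25, 0.5, 0.25.
f(0) = -4, f(0.25) = -3.6875, f(0.75) = -2.6875, f(1) = -2.
On each subinterval the trapezoid contributes (Δt_i/2)·[f(t_{i-1}) + f(t_i)].
Sum = -3.140625.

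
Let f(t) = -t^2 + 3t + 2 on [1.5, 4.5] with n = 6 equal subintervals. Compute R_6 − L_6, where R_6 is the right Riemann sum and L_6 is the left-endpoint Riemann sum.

R_6 = 1.375.
L_6 = 5.875.
R_6 − L_6 = -4.5.

-4.5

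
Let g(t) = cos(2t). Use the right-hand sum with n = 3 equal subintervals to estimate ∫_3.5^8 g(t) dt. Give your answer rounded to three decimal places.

Δt = (8 − 3.5)/3 = 1.5.
Right endpoints: 5, 6.5, 8.
g(5) ≈ -0.839, g(6.5) ≈ 0.907, g(8) ≈ -0.958.
Sum = Δt · [g(5) + g(6.5) + g(8)].
Sum ≈ -1.334.

-1.334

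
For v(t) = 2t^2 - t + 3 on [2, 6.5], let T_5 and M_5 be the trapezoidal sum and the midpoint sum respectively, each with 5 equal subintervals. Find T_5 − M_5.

T_5 = 173.34.
M_5 = 171.5175.
T_5 − M_5 = 1.8225.

1.8225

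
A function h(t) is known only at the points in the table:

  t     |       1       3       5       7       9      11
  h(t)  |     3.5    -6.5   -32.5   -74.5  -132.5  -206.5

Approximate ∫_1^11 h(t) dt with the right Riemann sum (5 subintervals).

-905

Δt = 2.
Sum = 2·[(-6.5) + (-32.5) + (-74.5) + (-132.5) + (-206.5)] = -905.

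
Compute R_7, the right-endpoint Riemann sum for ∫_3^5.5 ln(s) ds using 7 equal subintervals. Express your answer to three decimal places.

Δs = (5.5 − 3)/7 = 5/14.
Right endpoints: 47/14, 26/7, 57/14, 31/7, 67/14, 36/7, 5.5.
f(47/14) ≈ 1.211, f(26/7) ≈ 1.312, f(57/14) ≈ 1.404, f(31/7) ≈ 1.488, f(67/14) ≈ 1.566, f(36/7) ≈ 1.638, f(5.5) ≈ 1.705.
Sum = Δs · [f(47/14) + f(26/7) + f(57/14) + ...].
Sum ≈ 3.687.

3.687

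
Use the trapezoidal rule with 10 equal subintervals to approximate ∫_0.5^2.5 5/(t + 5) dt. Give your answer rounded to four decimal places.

Δt = (2.5 − 0.5)/10 = 0.2.
f(0.5) = 10/11, f(0.7) = 50/57, f(0.9) = 50/59, f(1.1) = 50/61, f(1.3) = 50/63, f(1.5) = 10/13, f(1.7) = 50/67, f(1.9) = 50/69, f(2.1) = 50/71, f(2.3) = 50/73, f(2.5) = 2/3.
T_10 = (Δt/2)·[f(t_0) + 2f(t_1) + ... + 2f(t_{9}) + f(t_10)].
Sum ≈ 1.5510.

1.5510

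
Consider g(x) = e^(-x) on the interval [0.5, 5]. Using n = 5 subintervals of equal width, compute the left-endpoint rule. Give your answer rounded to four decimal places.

0.9096

Δx = (5 − 0.5)/5 = 0.9.
Left endpoints: 0.5, 1.4, 2.3, 3.2, 4.1.
g(0.5) ≈ 0.6065, g(1.4) ≈ 0.2466, g(2.3) ≈ 0.1003, g(3.2) ≈ 0.0408, g(4.1) ≈ 0.0166.
Sum = Δx · [g(0.5) + g(1.4) + g(2.3) + g(3.2) + g(4.1)].
Sum ≈ 0.9096.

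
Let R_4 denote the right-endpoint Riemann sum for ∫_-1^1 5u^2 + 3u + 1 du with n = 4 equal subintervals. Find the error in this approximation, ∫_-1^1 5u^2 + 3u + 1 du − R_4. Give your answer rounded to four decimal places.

Exact integral: ∫_-1^1 f(u) du ≈ 5.333333.
R_4 = 7.25.
Error ≈ 5.333333 − 7.25 ≈ -1.9167.

-1.9167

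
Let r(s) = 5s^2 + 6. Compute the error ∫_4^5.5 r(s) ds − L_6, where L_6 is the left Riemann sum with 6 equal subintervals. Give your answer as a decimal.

8.828125

Exact integral: ∫_4^5.5 r(s) ds = 179.625.
L_6 = 170.796875.
Error = 179.625 − 170.796875 = 8.828125.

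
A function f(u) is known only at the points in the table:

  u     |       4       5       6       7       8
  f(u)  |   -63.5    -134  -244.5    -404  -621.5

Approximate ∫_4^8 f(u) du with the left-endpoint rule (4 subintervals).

Δu = 1.
Sum = 1·[(-63.5) + (-134) + (-244.5) + (-404)] = -846.

-846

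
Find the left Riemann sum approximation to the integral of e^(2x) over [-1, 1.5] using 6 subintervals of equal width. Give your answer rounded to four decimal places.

Δx = (1.5 − (-1))/6 = 5/12.
Left endpoints: -1, -7/12, -1/6, 0.25, 2/3, 13/12.
f(-1) ≈ 0.1353, f(-7/12) ≈ 0.3114, f(-1/6) ≈ 0.7165, f(0.25) ≈ 1.6487, f(2/3) ≈ 3.7937, f(13/12) ≈ 8.7291.
Sum = Δx · [f(-1) + f(-7/12) + f(-1/6) + ...].
Sum ≈ 6.3895.

6.3895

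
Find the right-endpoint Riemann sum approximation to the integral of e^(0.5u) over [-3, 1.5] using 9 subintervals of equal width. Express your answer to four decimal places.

4.2809

Δu = (1.5 − (-3))/9 = 0.5.
Right endpoints: -2.5, -2, -1.5, -1, -0.5, 0, 0.5, 1, 1.5.
f(-2.5) ≈ 0.2865, f(-2) ≈ 0.3679, f(-1.5) ≈ 0.4724, f(-1) ≈ 0.6065, f(-0.5) ≈ 0.7788, f(0) ≈ 1.0000, f(0.5) ≈ 1.2840, f(1) ≈ 1.6487, f(1.5) ≈ 2.1170.
Sum = Δu · [f(-2.5) + f(-2) + f(-1.5) + ...].
Sum ≈ 4.2809.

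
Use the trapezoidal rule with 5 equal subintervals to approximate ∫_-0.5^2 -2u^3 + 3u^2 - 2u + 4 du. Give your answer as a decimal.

Δu = (2 − (-0.5))/5 = 0.5.
f(-0.5) = 6, f(0) = 4, f(0.5) = 3.5, f(1) = 3, f(1.5) = 1, f(2) = -4.
T_5 = (Δu/2)·[f(u_0) + 2f(u_1) + ... + 2f(u_{4}) + f(u_5)].
Sum = 6.25.

6.25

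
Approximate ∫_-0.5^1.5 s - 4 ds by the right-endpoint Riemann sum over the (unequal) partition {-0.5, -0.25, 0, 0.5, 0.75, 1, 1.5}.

Subinterval widths: 0.25, 0.25, 0.5, 0.25, 0.25, 0.5.
Right endpoints: -0.25, 0, 0.5, 0.75, 1, 1.5.
f(-0.25) = -4.25, f(0) = -4, f(0.5) = -3.5, f(0.75) = -3.25, f(1) = -3, f(1.5) = -2.5.
Sum = Σ Δs_i · f(s_i).
Sum = -6.625.

-6.625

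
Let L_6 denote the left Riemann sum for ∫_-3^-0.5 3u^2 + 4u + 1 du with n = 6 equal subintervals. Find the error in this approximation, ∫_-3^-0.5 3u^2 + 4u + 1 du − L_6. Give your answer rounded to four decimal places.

Exact integral: ∫_-3^-0.5 f(u) du = 11.875.
L_6 ≈ 15.477431.
Error ≈ 11.875 − 15.477431 ≈ -3.6024.

-3.6024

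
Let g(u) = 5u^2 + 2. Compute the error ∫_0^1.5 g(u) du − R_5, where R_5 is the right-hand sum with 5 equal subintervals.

-1.8

Exact integral: ∫_0^1.5 g(u) du = 8.625.
R_5 = 10.425.
Error = 8.625 − 10.425 = -1.8.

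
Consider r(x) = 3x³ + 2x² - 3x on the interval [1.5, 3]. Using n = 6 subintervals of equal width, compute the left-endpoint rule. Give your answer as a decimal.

Δx = (3 − 1.5)/6 = 0.25.
Left endpoints: 1.5, 1.75, 2, 2.25, 2.5, 2.75.
r(1.5) = 10.125, r(1.75) = 16.953125, r(2) = 26, r(2.25) = 37.546875, r(2.5) = 51.875, r(2.75) = 69.265625.
Sum = Δx · [r(1.5) + r(1.75) + r(2) + ...].
Sum = 52.94140625.

52.94140625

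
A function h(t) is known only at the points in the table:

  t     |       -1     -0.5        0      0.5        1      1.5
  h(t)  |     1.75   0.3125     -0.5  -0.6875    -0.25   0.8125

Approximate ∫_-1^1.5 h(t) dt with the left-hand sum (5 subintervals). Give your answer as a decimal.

Δt = 0.5.
Sum = 0.5·[1.75 + 0.3125 + (-0.5) + (-0.6875) + (-0.25)] = 0.3125.

0.3125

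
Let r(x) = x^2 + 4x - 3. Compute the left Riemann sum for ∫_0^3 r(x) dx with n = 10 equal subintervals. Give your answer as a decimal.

Δx = (3 − 0)/10 = 0.3.
Left endpoints: 0, 0.3, 0.6, 0.9, 1.2, 1.5, 1.8, 2.1, 2.4, 2.7.
r(0) = -3, r(0.3) = -1.71, r(0.6) = -0.24, r(0.9) = 1.41, r(1.2) = 3.24, r(1.5) = 5.25, r(1.8) = 7.44, r(2.1) = 9.81, r(2.4) = 12.36, r(2.7) = 15.09.
Sum = Δx · [r(0) + r(0.3) + r(0.6) + ...].
Sum = 14.895.

14.895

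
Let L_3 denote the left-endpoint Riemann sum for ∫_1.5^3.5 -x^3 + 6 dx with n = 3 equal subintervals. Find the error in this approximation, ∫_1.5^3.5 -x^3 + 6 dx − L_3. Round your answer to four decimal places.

-12.0556

Exact integral: ∫_1.5^3.5 f(x) dx = -24.25.
L_3 ≈ -12.194444.
Error ≈ -24.25 − (-12.194444) ≈ -12.0556.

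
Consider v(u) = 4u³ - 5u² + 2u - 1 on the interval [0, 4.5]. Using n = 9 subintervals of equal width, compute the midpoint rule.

Δu = (4.5 − 0)/9 = 0.5.
Midpoints: 0.25, 0.75, 1.25, 1.75, 2.25, 2.75, 3.25, 3.75, 4.25.
v(0.25) = -0.75, v(0.75) = -0.625, v(1.25) = 1.5, v(1.75) = 8.625, v(2.25) = 23.75, v(2.75) = 49.875, v(3.25) = 90, v(3.75) = 147.125, v(4.25) = 224.25.
Sum = Δu · [v(0.25) + v(0.75) + v(1.25) + ...].
Sum = 271.875.

271.875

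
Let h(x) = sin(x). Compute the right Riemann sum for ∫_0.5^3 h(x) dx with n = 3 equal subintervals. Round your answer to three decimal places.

1.617

Δx = (3 − 0.5)/3 = 5/6.
Right endpoints: 4/3, 13/6, 3.
h(4/3) ≈ 0.972, h(13/6) ≈ 0.828, h(3) ≈ 0.141.
Sum = Δx · [h(4/3) + h(13/6) + h(3)].
Sum ≈ 1.617.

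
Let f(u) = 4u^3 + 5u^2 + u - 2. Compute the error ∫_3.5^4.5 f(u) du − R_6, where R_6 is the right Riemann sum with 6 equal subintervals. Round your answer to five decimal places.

-19.74537

Exact integral: ∫_3.5^4.5 f(u) du ≈ 342.4166667.
R_6 ≈ 362.1620370.
Error ≈ 342.4166667 − 362.1620370 ≈ -19.74537.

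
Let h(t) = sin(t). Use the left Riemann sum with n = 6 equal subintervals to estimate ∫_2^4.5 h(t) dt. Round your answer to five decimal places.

0.19072

Δt = (4.5 − 2)/6 = 5/12.
Left endpoints: 2, 29/12, 17/6, 3.25, 11/3, 49/12.
h(2) ≈ 0.90930, h(29/12) ≈ 0.66308, h(17/6) ≈ 0.30340, h(3.25) ≈ -0.10820, h(11/3) ≈ -0.50128, h(49/12) ≈ -0.80858.
Sum = Δt · [h(2) + h(29/12) + h(17/6) + ...].
Sum ≈ 0.19072.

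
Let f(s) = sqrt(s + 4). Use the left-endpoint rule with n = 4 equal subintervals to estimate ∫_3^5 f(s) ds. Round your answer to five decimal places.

5.56413

Δs = (5 − 3)/4 = 0.5.
Left endpoints: 3, 3.5, 4, 4.5.
f(3) ≈ 2.64575, f(3.5) ≈ 2.73861, f(4) ≈ 2.82843, f(4.5) ≈ 2.91548.
Sum = Δs · [f(3) + f(3.5) + f(4) + f(4.5)].
Sum ≈ 5.56413.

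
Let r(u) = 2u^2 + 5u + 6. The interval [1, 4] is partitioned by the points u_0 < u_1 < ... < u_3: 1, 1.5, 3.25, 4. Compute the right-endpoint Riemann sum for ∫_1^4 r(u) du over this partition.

Subinterval widths: 0.5, 1.75, 0.75.
Right endpoints: 1.5, 3.25, 4.
r(1.5) = 18, r(3.25) = 43.375, r(4) = 58.
Sum = Σ Δu_i · r(u_i).
Sum = 128.40625.

128.40625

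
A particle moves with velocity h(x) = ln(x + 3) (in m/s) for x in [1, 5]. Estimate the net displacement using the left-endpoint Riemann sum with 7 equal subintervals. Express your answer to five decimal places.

Δx = (5 − 1)/7 = 4/7.
Left endpoints: 1, 11/7, 15/7, 19/7, 23/7, 27/7, 31/7.
h(1) ≈ 1.38629, h(11/7) ≈ 1.51983, h(15/7) ≈ 1.63761, h(19/7) ≈ 1.74297, h(23/7) ≈ 1.83828, h(27/7) ≈ 1.92529, h(31/7) ≈ 2.00533.
Sum = Δx · [h(1) + h(11/7) + h(15/7) + ...].
Sum ≈ 6.88892.

6.88892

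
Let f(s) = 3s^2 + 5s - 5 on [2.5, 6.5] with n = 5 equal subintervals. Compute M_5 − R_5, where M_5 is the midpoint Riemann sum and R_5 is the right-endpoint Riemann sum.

M_5 = 328.36.
R_5 = 381.48.
M_5 − R_5 = -53.12.

-53.12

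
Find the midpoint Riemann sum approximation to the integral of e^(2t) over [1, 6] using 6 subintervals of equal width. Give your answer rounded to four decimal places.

Δt = (6 − 1)/6 = 5/6.
Midpoints: 17/12, 2.25, 37/12, 47/12, 4.75, 67/12.
f(17/12) ≈ 17.0020, f(2.25) ≈ 90.0171, f(37/12) ≈ 476.5948, f(47/12) ≈ 2523.3265, f(4.75) ≈ 13359.7268, f(67/12) ≈ 70732.9408.
Sum = Δt · [f(17/12) + f(2.25) + f(37/12) + ...].
Sum ≈ 72666.3400.

72666.3400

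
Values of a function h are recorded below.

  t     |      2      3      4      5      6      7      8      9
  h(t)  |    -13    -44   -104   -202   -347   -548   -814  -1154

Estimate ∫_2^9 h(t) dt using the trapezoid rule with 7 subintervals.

Δt = 1.
T_7 = (1/2)·[(-13) + 2·(-44) + 2·(-104) + 2·(-202) + 2·(-347) + 2·(-548) + 2·(-814) + (-1154)] = -2642.5.

-2642.5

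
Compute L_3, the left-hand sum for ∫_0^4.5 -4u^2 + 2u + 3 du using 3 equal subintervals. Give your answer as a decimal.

Δu = (4.5 − 0)/3 = 1.5.
Left endpoints: 0, 1.5, 3.
f(0) = 3, f(1.5) = -3, f(3) = -27.
Sum = Δu · [f(0) + f(1.5) + f(3)].
Sum = -40.5.

-40.5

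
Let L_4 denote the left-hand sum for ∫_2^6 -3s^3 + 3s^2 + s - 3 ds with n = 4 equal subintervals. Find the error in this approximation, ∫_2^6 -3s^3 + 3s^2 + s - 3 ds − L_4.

-240

Exact integral: ∫_2^6 f(s) ds = -748.
L_4 = -508.
Error = -748 − (-508) = -240.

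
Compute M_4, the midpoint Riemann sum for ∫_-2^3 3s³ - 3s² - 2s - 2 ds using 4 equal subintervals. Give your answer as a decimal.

Δs = (3 − (-2))/4 = 1.25.
Midpoints: -1.375, -0.125, 1.125, 2.375.
f(-1.375) = -6513/512, f(-0.125) = -923/512, f(1.125) = -1933/512, f(2.375) = 8457/512.
Sum = Δs · [f(-1.375) + f(-0.125) + f(1.125) + f(2.375)].
Sum = -2.2265625.

-2.2265625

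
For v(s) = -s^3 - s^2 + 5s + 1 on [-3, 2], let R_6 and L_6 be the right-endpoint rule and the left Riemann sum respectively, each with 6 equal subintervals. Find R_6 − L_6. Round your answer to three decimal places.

-4.167

R_6 ≈ -4.71065.
L_6 ≈ -0.54398.
R_6 − L_6 ≈ -4.167.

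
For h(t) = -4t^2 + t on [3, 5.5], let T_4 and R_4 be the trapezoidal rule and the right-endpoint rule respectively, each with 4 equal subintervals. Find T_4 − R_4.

25.78125

T_4 = -175.859375.
R_4 = -201.640625.
T_4 − R_4 = 25.78125.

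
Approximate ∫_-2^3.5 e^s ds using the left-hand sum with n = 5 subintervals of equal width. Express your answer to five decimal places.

Δs = (3.5 − (-2))/5 = 1.1.
Left endpoints: -2, -0.9, 0.2, 1.3, 2.4.
f(-2) ≈ 0.13534, f(-0.9) ≈ 0.40657, f(0.2) ≈ 1.22140, f(1.3) ≈ 3.66930, f(2.4) ≈ 11.02318.
Sum = Δs · [f(-2) + f(-0.9) + f(0.2) + f(1.3) + f(2.4)].
Sum ≈ 18.10136.

18.10136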